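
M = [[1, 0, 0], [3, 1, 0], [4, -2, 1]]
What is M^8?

M = I + N where N = [[0, 0, 0], [3, 0, 0], [4, -2, 0]] is strictly lower-triangular, so N^3 = 0.
(I + N)^8 = I + 8·N + 28·N^2 = [[1, 0, 0], [24, 1, 0], [-136, -16, 1]].

[[1, 0, 0], [24, 1, 0], [-136, -16, 1]]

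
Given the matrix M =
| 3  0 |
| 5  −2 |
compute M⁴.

tr M = 1 and det M = −6, so the characteristic polynomial is λ² − (1)λ + (−6) with roots −2 and 3.
Eigenvectors give P = [[0, 1], [1, 1]] with P⁻¹ = [[−1, 1], [1, 0]], and M = P·diag(−2, 3)·P⁻¹.
Then M⁴ = P·diag(16, 81)·P⁻¹ = [[0, 81], [16, 81]] · [[−1, 1], [1, 0]] = [[81, 0], [65, 16]].

[[81, 0], [65, 16]]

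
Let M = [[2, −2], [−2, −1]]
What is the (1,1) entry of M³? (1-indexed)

M² = [[8, −2], [−2, 5]]
M³ = [[20, −14], [−14, −1]]

20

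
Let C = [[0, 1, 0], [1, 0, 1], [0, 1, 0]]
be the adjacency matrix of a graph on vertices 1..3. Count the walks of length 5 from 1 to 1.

0

The number of length-5 walks from vertex 1 to vertex 1 is entry (1,1) of C^5, where C is the adjacency matrix.
C^2 = [[1, 0, 1], [0, 2, 0], [1, 0, 1]]
C^3 = [[0, 2, 0], [2, 0, 2], [0, 2, 0]]
C^4 = [[2, 0, 2], [0, 4, 0], [2, 0, 2]]
C^5 = [[0, 4, 0], [4, 0, 4], [0, 4, 0]]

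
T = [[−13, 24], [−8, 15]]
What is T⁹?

tr T = 2 and det T = −3, so the characteristic polynomial is λ² − (2)λ + (−3) with roots 3 and −1.
Eigenvectors give P = [[−3, 2], [−2, 1]] with P⁻¹ = [[1, −2], [2, −3]], and T = P·diag(3, −1)·P⁻¹.
Then T⁹ = P·diag(19683, −1)·P⁻¹ = [[−59049, −2], [−39366, −1]] · [[1, −2], [2, −3]] = [[−59053, 118104], [−39368, 78735]].

[[−59053, 118104], [−39368, 78735]]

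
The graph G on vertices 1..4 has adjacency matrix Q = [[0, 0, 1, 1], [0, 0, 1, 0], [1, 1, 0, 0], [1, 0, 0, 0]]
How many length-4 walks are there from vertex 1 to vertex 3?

0

The number of length-4 walks from vertex 1 to vertex 3 is entry (1,3) of Q⁴, where Q is the adjacency matrix.
Q² = [[2, 1, 0, 0], [1, 1, 0, 0], [0, 0, 2, 1], [0, 0, 1, 1]]
Q³ = [[0, 0, 3, 2], [0, 0, 2, 1], [3, 2, 0, 0], [2, 1, 0, 0]]
Q⁴ = [[5, 3, 0, 0], [3, 2, 0, 0], [0, 0, 5, 3], [0, 0, 3, 2]]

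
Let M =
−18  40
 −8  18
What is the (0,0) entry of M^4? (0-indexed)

tr M = 0 and det M = −4, so the characteristic polynomial is λ² − (0)λ + (−4) with roots −2 and 2.
Eigenvectors give P = [[−5, −2], [−2, −1]] with P⁻¹ = [[−1, 2], [2, −5]], and M = P·diag(−2, 2)·P⁻¹.
Then M^4 = P·diag(16, 16)·P⁻¹ = [[−80, −32], [−32, −16]] · [[−1, 2], [2, −5]] = [[16, 0], [0, 16]].

16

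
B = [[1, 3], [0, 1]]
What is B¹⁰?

B = I + N where N = [[0, 3], [0, 0]] is strictly upper-triangular, so N² = 0.
(I + N)¹⁰ = I + 10·N = [[1, 30], [0, 1]].

[[1, 30], [0, 1]]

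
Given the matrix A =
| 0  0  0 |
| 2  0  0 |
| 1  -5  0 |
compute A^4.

A is strictly triangular, hence nilpotent: A^3 = 0, so A^4 = 0.

[[0, 0, 0], [0, 0, 0], [0, 0, 0]]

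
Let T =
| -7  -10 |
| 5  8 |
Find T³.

tr T = 1 and det T = -6, so the characteristic polynomial is λ² − (1)λ + (-6) with roots -2 and 3.
Eigenvectors give P = [[-2, -1], [1, 1]] with P⁻¹ = [[-1, -1], [1, 2]], and T = P·diag(-2, 3)·P⁻¹.
Then T³ = P·diag(-8, 27)·P⁻¹ = [[16, -27], [-8, 27]] · [[-1, -1], [1, 2]] = [[-43, -70], [35, 62]].

[[-43, -70], [35, 62]]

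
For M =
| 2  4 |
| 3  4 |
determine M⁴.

[[688, 1056], [792, 1216]]

M² = [[16, 24], [18, 28]]
M³ = [[104, 160], [120, 184]]
M⁴ = [[688, 1056], [792, 1216]]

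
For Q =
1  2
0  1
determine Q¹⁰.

[[1, 20], [0, 1]]

Q = I + N where N = [[0, 2], [0, 0]] is strictly upper-triangular, so N² = 0.
(I + N)¹⁰ = I + 10·N = [[1, 20], [0, 1]].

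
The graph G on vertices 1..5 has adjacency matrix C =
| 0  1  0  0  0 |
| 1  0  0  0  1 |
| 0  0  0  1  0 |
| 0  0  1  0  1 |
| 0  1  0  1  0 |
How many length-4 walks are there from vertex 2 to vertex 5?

The number of length-4 walks from vertex 2 to vertex 5 is entry (2,5) of C⁴, where C is the adjacency matrix.
C² = [[1, 0, 0, 0, 1], [0, 2, 0, 1, 0], [0, 0, 1, 0, 1], [0, 1, 0, 2, 0], [1, 0, 1, 0, 2]]
C³ = [[0, 2, 0, 1, 0], [2, 0, 1, 0, 3], [0, 1, 0, 2, 0], [1, 0, 2, 0, 3], [0, 3, 0, 3, 0]]
C⁴ = [[2, 0, 1, 0, 3], [0, 5, 0, 4, 0], [1, 0, 2, 0, 3], [0, 4, 0, 5, 0], [3, 0, 3, 0, 6]]

0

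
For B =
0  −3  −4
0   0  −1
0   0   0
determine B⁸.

[[0, 0, 0], [0, 0, 0], [0, 0, 0]]

B is strictly triangular, hence nilpotent: B³ = 0, so B⁸ = 0.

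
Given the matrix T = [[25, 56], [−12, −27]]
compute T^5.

tr T = −2 and det T = −3, so the characteristic polynomial is λ² − (−2)λ + (−3) with roots −3 and 1.
Eigenvectors give P = [[−2, 7], [1, −3]] with P⁻¹ = [[3, 7], [1, 2]], and T = P·diag(−3, 1)·P⁻¹.
Then T^5 = P·diag(−243, 1)·P⁻¹ = [[486, 7], [−243, −3]] · [[3, 7], [1, 2]] = [[1465, 3416], [−732, −1707]].

[[1465, 3416], [−732, −1707]]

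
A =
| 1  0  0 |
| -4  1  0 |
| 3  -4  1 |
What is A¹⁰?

A = I + N where N = [[0, 0, 0], [-4, 0, 0], [3, -4, 0]] is strictly lower-triangular, so N³ = 0.
(I + N)¹⁰ = I + 10·N + 45·N² = [[1, 0, 0], [-40, 1, 0], [750, -40, 1]].

[[1, 0, 0], [-40, 1, 0], [750, -40, 1]]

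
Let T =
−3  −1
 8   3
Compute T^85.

T² = I (check: tr T = 0 and det T = −1), so T^85 = T since 85 is odd.

[[−3, −1], [8, 3]]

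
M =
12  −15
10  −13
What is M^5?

tr M = −1 and det M = −6, so the characteristic polynomial is λ² − (−1)λ + (−6) with roots −3 and 2.
Eigenvectors give P = [[1, 3], [1, 2]] with P⁻¹ = [[−2, 3], [1, −1]], and M = P·diag(−3, 2)·P⁻¹.
Then M^5 = P·diag(−243, 32)·P⁻¹ = [[−243, 96], [−243, 64]] · [[−2, 3], [1, −1]] = [[582, −825], [550, −793]].

[[582, −825], [550, −793]]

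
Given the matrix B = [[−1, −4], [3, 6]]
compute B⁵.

tr B = 5 and det B = 6, so the characteristic polynomial is λ² − (5)λ + (6) with roots 2 and 3.
Eigenvectors give P = [[−4, −1], [3, 1]] with P⁻¹ = [[−1, −1], [3, 4]], and B = P·diag(2, 3)·P⁻¹.
Then B⁵ = P·diag(32, 243)·P⁻¹ = [[−128, −243], [96, 243]] · [[−1, −1], [3, 4]] = [[−601, −844], [633, 876]].

[[−601, −844], [633, 876]]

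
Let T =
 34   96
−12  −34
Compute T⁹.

tr T = 0 and det T = −4, so the characteristic polynomial is λ² − (0)λ + (−4) with roots 2 and −2.
Eigenvectors give P = [[−3, −8], [1, 3]] with P⁻¹ = [[−3, −8], [1, 3]], and T = P·diag(2, −2)·P⁻¹.
Then T⁹ = P·diag(512, −512)·P⁻¹ = [[−1536, 4096], [512, −1536]] · [[−3, −8], [1, 3]] = [[8704, 24576], [−3072, −8704]].

[[8704, 24576], [−3072, −8704]]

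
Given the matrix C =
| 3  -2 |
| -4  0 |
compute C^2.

[[17, -6], [-12, 8]]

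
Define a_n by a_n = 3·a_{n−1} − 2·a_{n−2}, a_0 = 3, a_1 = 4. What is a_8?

258

With companion matrix Q = [[3, −2], [1, 0]], [a_n, a_{n−1}]ᵀ = Q·[a_{n−1}, a_{n−2}]ᵀ, so [a_8, a_7]ᵀ = Q⁷·[a_1, a_0]ᵀ.
Q⁷ = [[255, −254], [127, −126]], giving [a_8, a_7]ᵀ = [[258], [130]].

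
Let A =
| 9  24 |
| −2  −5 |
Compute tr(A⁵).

tr A = 4 and det A = 3, so the characteristic polynomial is λ² − (4)λ + (3) with roots 1 and 3.
Eigenvectors give P = [[3, −4], [−1, 1]] with P⁻¹ = [[−1, −4], [−1, −3]], and A = P·diag(1, 3)·P⁻¹.
Then A⁵ = P·diag(1, 243)·P⁻¹ = [[3, −972], [−1, 243]] · [[−1, −4], [−1, −3]] = [[969, 2904], [−242, −725]].

244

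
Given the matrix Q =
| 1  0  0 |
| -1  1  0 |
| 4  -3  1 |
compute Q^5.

[[1, 0, 0], [-5, 1, 0], [50, -15, 1]]

Q = I + N where N = [[0, 0, 0], [-1, 0, 0], [4, -3, 0]] is strictly lower-triangular, so N^3 = 0.
(I + N)^5 = I + 5·N + 10·N^2 = [[1, 0, 0], [-5, 1, 0], [50, -15, 1]].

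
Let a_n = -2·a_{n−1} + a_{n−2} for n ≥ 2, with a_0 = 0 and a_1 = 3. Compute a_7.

507

With companion matrix T = [[-2, 1], [1, 0]], [a_n, a_{n−1}]ᵀ = T·[a_{n−1}, a_{n−2}]ᵀ, so [a_7, a_6]ᵀ = T⁶·[a_1, a_0]ᵀ.
T⁶ = [[169, -70], [-70, 29]], giving [a_7, a_6]ᵀ = [[507], [-210]].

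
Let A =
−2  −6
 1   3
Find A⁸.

A² = A (a projection; rank 1, trace 1), so A⁸ = A.

[[−2, −6], [1, 3]]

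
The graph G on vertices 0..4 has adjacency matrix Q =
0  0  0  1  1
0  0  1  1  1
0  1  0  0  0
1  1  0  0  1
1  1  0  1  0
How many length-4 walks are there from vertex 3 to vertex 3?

The number of length-4 walks from vertex 3 to vertex 3 is entry (3,3) of Q⁴, where Q is the adjacency matrix.
Q² = [[2, 2, 0, 1, 1], [2, 3, 0, 1, 1], [0, 0, 1, 1, 1], [1, 1, 1, 3, 2], [1, 1, 1, 2, 3]]
Q³ = [[2, 2, 2, 5, 5], [2, 2, 3, 6, 6], [2, 3, 0, 1, 1], [5, 6, 1, 4, 5], [5, 6, 1, 5, 4]]
Q⁴ = [[10, 12, 2, 9, 9], [12, 15, 2, 10, 10], [2, 2, 3, 6, 6], [9, 10, 6, 16, 15], [9, 10, 6, 15, 16]]

16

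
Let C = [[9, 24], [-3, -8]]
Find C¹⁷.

C² = C (a projection; rank 1, trace 1), so C¹⁷ = C.

[[9, 24], [-3, -8]]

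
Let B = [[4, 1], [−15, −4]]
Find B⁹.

[[4, 1], [−15, −4]]

B² = I (check: tr B = 0 and det B = −1), so B⁹ = B since 9 is odd.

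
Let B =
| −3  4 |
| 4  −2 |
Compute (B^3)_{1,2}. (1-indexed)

140

B^2 = [[25, −20], [−20, 20]]
B^3 = [[−155, 140], [140, −120]]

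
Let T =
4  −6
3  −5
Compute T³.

tr T = −1 and det T = −2, so the characteristic polynomial is λ² − (−1)λ + (−2) with roots −2 and 1.
Eigenvectors give P = [[1, −2], [1, −1]] with P⁻¹ = [[−1, 2], [−1, 1]], and T = P·diag(−2, 1)·P⁻¹.
Then T³ = P·diag(−8, 1)·P⁻¹ = [[−8, −2], [−8, −1]] · [[−1, 2], [−1, 1]] = [[10, −18], [9, −17]].

[[10, −18], [9, −17]]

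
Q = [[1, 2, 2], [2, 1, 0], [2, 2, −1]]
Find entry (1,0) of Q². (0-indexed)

4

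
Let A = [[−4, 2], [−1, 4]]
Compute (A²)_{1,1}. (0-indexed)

14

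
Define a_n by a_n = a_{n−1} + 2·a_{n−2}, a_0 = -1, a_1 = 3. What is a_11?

With companion matrix B = [[1, 2], [1, 0]], [a_n, a_{n−1}]ᵀ = B·[a_{n−1}, a_{n−2}]ᵀ, so [a_11, a_10]ᵀ = B^10·[a_1, a_0]ᵀ.
B^10 = [[683, 682], [341, 342]], giving [a_11, a_10]ᵀ = [[1367], [681]].

1367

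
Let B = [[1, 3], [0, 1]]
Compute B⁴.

[[1, 12], [0, 1]]

B = I + N where N = [[0, 3], [0, 0]] is strictly upper-triangular, so N² = 0.
(I + N)⁴ = I + 4·N = [[1, 12], [0, 1]].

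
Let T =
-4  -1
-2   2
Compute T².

[[18, 2], [4, 6]]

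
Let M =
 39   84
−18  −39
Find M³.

tr M = 0 and det M = −9, so the characteristic polynomial is λ² − (0)λ + (−9) with roots −3 and 3.
Eigenvectors give P = [[−2, 7], [1, −3]] with P⁻¹ = [[3, 7], [1, 2]], and M = P·diag(−3, 3)·P⁻¹.
Then M³ = P·diag(−27, 27)·P⁻¹ = [[54, 189], [−27, −81]] · [[3, 7], [1, 2]] = [[351, 756], [−162, −351]].

[[351, 756], [−162, −351]]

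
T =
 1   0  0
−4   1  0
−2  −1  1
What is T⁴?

[[1, 0, 0], [−16, 1, 0], [16, −4, 1]]

T = I + N where N = [[0, 0, 0], [−4, 0, 0], [−2, −1, 0]] is strictly lower-triangular, so N³ = 0.
(I + N)⁴ = I + 4·N + 6·N² = [[1, 0, 0], [−16, 1, 0], [16, −4, 1]].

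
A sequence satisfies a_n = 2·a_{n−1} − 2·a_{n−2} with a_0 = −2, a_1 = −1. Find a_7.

−24

With companion matrix M = [[2, −2], [1, 0]], [a_n, a_{n−1}]ᵀ = M·[a_{n−1}, a_{n−2}]ᵀ, so [a_7, a_6]ᵀ = M⁶·[a_1, a_0]ᵀ.
M⁶ = [[−8, 16], [−8, 8]], giving [a_7, a_6]ᵀ = [[−24], [−8]].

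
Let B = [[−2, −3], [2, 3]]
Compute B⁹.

B² = B (a projection; rank 1, trace 1), so B⁹ = B.

[[−2, −3], [2, 3]]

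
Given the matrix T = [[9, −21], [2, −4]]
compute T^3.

tr T = 5 and det T = 6, so the characteristic polynomial is λ² − (5)λ + (6) with roots 2 and 3.
Eigenvectors give P = [[3, 7], [1, 2]] with P⁻¹ = [[−2, 7], [1, −3]], and T = P·diag(2, 3)·P⁻¹.
Then T^3 = P·diag(8, 27)·P⁻¹ = [[24, 189], [8, 54]] · [[−2, 7], [1, −3]] = [[141, −399], [38, −106]].

[[141, −399], [38, −106]]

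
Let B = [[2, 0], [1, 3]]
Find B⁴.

B² = [[4, 0], [5, 9]]
B³ = [[8, 0], [19, 27]]
B⁴ = [[16, 0], [65, 81]]

[[16, 0], [65, 81]]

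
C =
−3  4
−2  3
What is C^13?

C² = I (check: tr C = 0 and det C = −1), so C^13 = C since 13 is odd.

[[−3, 4], [−2, 3]]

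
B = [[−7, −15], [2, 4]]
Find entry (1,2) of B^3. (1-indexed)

tr B = −3 and det B = 2, so the characteristic polynomial is λ² − (−3)λ + (2) with roots −1 and −2.
Eigenvectors give P = [[−5, 3], [2, −1]] with P⁻¹ = [[1, 3], [2, 5]], and B = P·diag(−1, −2)·P⁻¹.
Then B^3 = P·diag(−1, −8)·P⁻¹ = [[5, −24], [−2, 8]] · [[1, 3], [2, 5]] = [[−43, −105], [14, 34]].

−105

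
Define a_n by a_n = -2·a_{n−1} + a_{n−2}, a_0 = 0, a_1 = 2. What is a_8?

With companion matrix Q = [[-2, 1], [1, 0]], [a_n, a_{n−1}]ᵀ = Q·[a_{n−1}, a_{n−2}]ᵀ, so [a_8, a_7]ᵀ = Q⁷·[a_1, a_0]ᵀ.
Q⁷ = [[-408, 169], [169, -70]], giving [a_8, a_7]ᵀ = [[-816], [338]].

-816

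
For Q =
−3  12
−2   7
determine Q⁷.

[[−4371, 13116], [−2186, 6559]]

tr Q = 4 and det Q = 3, so the characteristic polynomial is λ² − (4)λ + (3) with roots 1 and 3.
Eigenvectors give P = [[3, −2], [1, −1]] with P⁻¹ = [[1, −2], [1, −3]], and Q = P·diag(1, 3)·P⁻¹.
Then Q⁷ = P·diag(1, 2187)·P⁻¹ = [[3, −4374], [1, −2187]] · [[1, −2], [1, −3]] = [[−4371, 13116], [−2186, 6559]].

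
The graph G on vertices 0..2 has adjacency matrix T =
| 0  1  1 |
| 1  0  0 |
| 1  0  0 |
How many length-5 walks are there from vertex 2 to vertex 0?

4

The number of length-5 walks from vertex 2 to vertex 0 is entry (2,0) of T⁵, where T is the adjacency matrix.
T² = [[2, 0, 0], [0, 1, 1], [0, 1, 1]]
T³ = [[0, 2, 2], [2, 0, 0], [2, 0, 0]]
T⁴ = [[4, 0, 0], [0, 2, 2], [0, 2, 2]]
T⁵ = [[0, 4, 4], [4, 0, 0], [4, 0, 0]]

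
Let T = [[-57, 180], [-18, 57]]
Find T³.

[[-513, 1620], [-162, 513]]

tr T = 0 and det T = -9, so the characteristic polynomial is λ² − (0)λ + (-9) with roots -3 and 3.
Eigenvectors give P = [[10, 3], [3, 1]] with P⁻¹ = [[1, -3], [-3, 10]], and T = P·diag(-3, 3)·P⁻¹.
Then T³ = P·diag(-27, 27)·P⁻¹ = [[-270, 81], [-81, 27]] · [[1, -3], [-3, 10]] = [[-513, 1620], [-162, 513]].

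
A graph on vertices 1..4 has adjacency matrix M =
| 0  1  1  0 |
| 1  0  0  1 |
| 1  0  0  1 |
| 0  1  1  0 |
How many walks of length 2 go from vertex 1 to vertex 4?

2

The number of length-2 walks from vertex 1 to vertex 4 is entry (1,4) of M^2, where M is the adjacency matrix.
M^2 = [[2, 0, 0, 2], [0, 2, 2, 0], [0, 2, 2, 0], [2, 0, 0, 2]]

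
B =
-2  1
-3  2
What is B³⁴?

[[1, 0], [0, 1]]

B² = I (check: tr B = 0 and det B = -1), so B³⁴ = I since 34 is even.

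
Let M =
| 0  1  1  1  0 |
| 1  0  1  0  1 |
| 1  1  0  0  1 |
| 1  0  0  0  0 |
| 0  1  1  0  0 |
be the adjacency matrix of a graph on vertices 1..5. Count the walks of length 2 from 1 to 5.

2

The number of length-2 walks from vertex 1 to vertex 5 is entry (1,5) of M², where M is the adjacency matrix.
M² = [[3, 1, 1, 0, 2], [1, 3, 2, 1, 1], [1, 2, 3, 1, 1], [0, 1, 1, 1, 0], [2, 1, 1, 0, 2]]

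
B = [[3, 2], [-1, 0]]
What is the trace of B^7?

tr B = 3 and det B = 2, so the characteristic polynomial is λ² − (3)λ + (2) with roots 2 and 1.
Eigenvectors give P = [[-2, -1], [1, 1]] with P⁻¹ = [[-1, -1], [1, 2]], and B = P·diag(2, 1)·P⁻¹.
Then B^7 = P·diag(128, 1)·P⁻¹ = [[-256, -1], [128, 1]] · [[-1, -1], [1, 2]] = [[255, 254], [-127, -126]].

129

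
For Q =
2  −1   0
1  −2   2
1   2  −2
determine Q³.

[[4, −7, 4], [3, −32, 30], [3, 32, −34]]

Q² = [[3, 0, −2], [2, 7, −8], [2, −9, 8]]
Q³ = [[4, −7, 4], [3, −32, 30], [3, 32, −34]]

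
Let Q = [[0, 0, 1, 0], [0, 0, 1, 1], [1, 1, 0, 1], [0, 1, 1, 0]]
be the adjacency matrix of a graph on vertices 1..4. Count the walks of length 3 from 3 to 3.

The number of length-3 walks from vertex 3 to vertex 3 is entry (3,3) of Q³, where Q is the adjacency matrix.
Q² = [[1, 1, 0, 1], [1, 2, 1, 1], [0, 1, 3, 1], [1, 1, 1, 2]]
Q³ = [[0, 1, 3, 1], [1, 2, 4, 3], [3, 4, 2, 4], [1, 3, 4, 2]]

2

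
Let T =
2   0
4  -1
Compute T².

[[4, 0], [4, 1]]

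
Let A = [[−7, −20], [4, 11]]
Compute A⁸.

tr A = 4 and det A = 3, so the characteristic polynomial is λ² − (4)λ + (3) with roots 1 and 3.
Eigenvectors give P = [[5, −2], [−2, 1]] with P⁻¹ = [[1, 2], [2, 5]], and A = P·diag(1, 3)·P⁻¹.
Then A⁸ = P·diag(1, 6561)·P⁻¹ = [[5, −13122], [−2, 6561]] · [[1, 2], [2, 5]] = [[−26239, −65600], [13120, 32801]].

[[−26239, −65600], [13120, 32801]]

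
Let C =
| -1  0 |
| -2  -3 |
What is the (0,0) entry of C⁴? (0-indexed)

tr C = -4 and det C = 3, so the characteristic polynomial is λ² − (-4)λ + (3) with roots -1 and -3.
Eigenvectors give P = [[1, 0], [-1, 1]] with P⁻¹ = [[1, 0], [1, 1]], and C = P·diag(-1, -3)·P⁻¹.
Then C⁴ = P·diag(1, 81)·P⁻¹ = [[1, 0], [-1, 81]] · [[1, 0], [1, 1]] = [[1, 0], [80, 81]].

1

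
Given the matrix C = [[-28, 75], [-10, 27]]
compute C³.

[[-202, 525], [-70, 183]]

tr C = -1 and det C = -6, so the characteristic polynomial is λ² − (-1)λ + (-6) with roots -3 and 2.
Eigenvectors give P = [[3, 5], [1, 2]] with P⁻¹ = [[2, -5], [-1, 3]], and C = P·diag(-3, 2)·P⁻¹.
Then C³ = P·diag(-27, 8)·P⁻¹ = [[-81, 40], [-27, 16]] · [[2, -5], [-1, 3]] = [[-202, 525], [-70, 183]].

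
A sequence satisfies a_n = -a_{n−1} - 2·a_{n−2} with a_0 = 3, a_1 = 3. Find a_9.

-69

With companion matrix T = [[-1, -2], [1, 0]], [a_n, a_{n−1}]ᵀ = T·[a_{n−1}, a_{n−2}]ᵀ, so [a_9, a_8]ᵀ = T^8·[a_1, a_0]ᵀ.
T^8 = [[-17, -6], [3, -14]], giving [a_9, a_8]ᵀ = [[-69], [-33]].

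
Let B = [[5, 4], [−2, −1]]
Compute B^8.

[[13121, 13120], [−6560, −6559]]

tr B = 4 and det B = 3, so the characteristic polynomial is λ² − (4)λ + (3) with roots 1 and 3.
Eigenvectors give P = [[−1, −2], [1, 1]] with P⁻¹ = [[1, 2], [−1, −1]], and B = P·diag(1, 3)·P⁻¹.
Then B^8 = P·diag(1, 6561)·P⁻¹ = [[−1, −13122], [1, 6561]] · [[1, 2], [−1, −1]] = [[13121, 13120], [−6560, −6559]].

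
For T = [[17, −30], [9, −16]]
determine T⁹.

[[3077, −5130], [1539, −2566]]

tr T = 1 and det T = −2, so the characteristic polynomial is λ² − (1)λ + (−2) with roots −1 and 2.
Eigenvectors give P = [[5, 2], [3, 1]] with P⁻¹ = [[−1, 2], [3, −5]], and T = P·diag(−1, 2)·P⁻¹.
Then T⁹ = P·diag(−1, 512)·P⁻¹ = [[−5, 1024], [−3, 512]] · [[−1, 2], [3, −5]] = [[3077, −5130], [1539, −2566]].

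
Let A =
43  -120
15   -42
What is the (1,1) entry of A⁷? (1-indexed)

tr A = 1 and det A = -6, so the characteristic polynomial is λ² − (1)λ + (-6) with roots 3 and -2.
Eigenvectors give P = [[3, 8], [1, 3]] with P⁻¹ = [[3, -8], [-1, 3]], and A = P·diag(3, -2)·P⁻¹.
Then A⁷ = P·diag(2187, -128)·P⁻¹ = [[6561, -1024], [2187, -384]] · [[3, -8], [-1, 3]] = [[20707, -55560], [6945, -18648]].

20707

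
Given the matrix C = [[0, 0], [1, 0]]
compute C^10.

[[0, 0], [0, 0]]

C is strictly triangular, hence nilpotent: C^2 = 0, so C^10 = 0.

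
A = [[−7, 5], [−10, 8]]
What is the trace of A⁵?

211

tr A = 1 and det A = −6, so the characteristic polynomial is λ² − (1)λ + (−6) with roots 3 and −2.
Eigenvectors give P = [[−1, 1], [−2, 1]] with P⁻¹ = [[1, −1], [2, −1]], and A = P·diag(3, −2)·P⁻¹.
Then A⁵ = P·diag(243, −32)·P⁻¹ = [[−243, −32], [−486, −32]] · [[1, −1], [2, −1]] = [[−307, 275], [−550, 518]].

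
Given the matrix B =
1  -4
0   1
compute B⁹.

B = I + N where N = [[0, -4], [0, 0]] is strictly upper-triangular, so N² = 0.
(I + N)⁹ = I + 9·N = [[1, -36], [0, 1]].

[[1, -36], [0, 1]]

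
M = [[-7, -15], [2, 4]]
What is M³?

tr M = -3 and det M = 2, so the characteristic polynomial is λ² − (-3)λ + (2) with roots -2 and -1.
Eigenvectors give P = [[-3, -5], [1, 2]] with P⁻¹ = [[-2, -5], [1, 3]], and M = P·diag(-2, -1)·P⁻¹.
Then M³ = P·diag(-8, -1)·P⁻¹ = [[24, 5], [-8, -2]] · [[-2, -5], [1, 3]] = [[-43, -105], [14, 34]].

[[-43, -105], [14, 34]]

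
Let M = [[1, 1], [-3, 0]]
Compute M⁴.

[[1, -5], [15, 6]]

M² = [[-2, 1], [-3, -3]]
M³ = [[-5, -2], [6, -3]]
M⁴ = [[1, -5], [15, 6]]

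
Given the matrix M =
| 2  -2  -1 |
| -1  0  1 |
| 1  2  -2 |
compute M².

[[5, -6, -2], [-1, 4, -1], [-2, -6, 5]]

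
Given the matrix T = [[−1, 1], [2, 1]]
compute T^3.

T^2 = [[3, 0], [0, 3]]
T^3 = [[−3, 3], [6, 3]]

[[−3, 3], [6, 3]]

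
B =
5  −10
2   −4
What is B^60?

[[5, −10], [2, −4]]

B² = B (a projection; rank 1, trace 1), so B^60 = B.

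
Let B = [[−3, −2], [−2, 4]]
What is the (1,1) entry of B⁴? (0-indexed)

404

B² = [[13, −2], [−2, 20]]
B³ = [[−35, −34], [−34, 84]]
B⁴ = [[173, −66], [−66, 404]]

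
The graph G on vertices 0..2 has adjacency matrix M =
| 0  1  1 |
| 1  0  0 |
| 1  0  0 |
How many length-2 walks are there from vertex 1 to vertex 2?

The number of length-2 walks from vertex 1 to vertex 2 is entry (1,2) of M², where M is the adjacency matrix.
M² = [[2, 0, 0], [0, 1, 1], [0, 1, 1]]

1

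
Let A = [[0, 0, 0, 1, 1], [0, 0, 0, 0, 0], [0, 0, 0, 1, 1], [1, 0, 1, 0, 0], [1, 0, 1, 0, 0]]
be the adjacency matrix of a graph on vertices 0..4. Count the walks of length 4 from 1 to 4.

0

The number of length-4 walks from vertex 1 to vertex 4 is entry (1,4) of A⁴, where A is the adjacency matrix.
A² = [[2, 0, 2, 0, 0], [0, 0, 0, 0, 0], [2, 0, 2, 0, 0], [0, 0, 0, 2, 2], [0, 0, 0, 2, 2]]
A³ = [[0, 0, 0, 4, 4], [0, 0, 0, 0, 0], [0, 0, 0, 4, 4], [4, 0, 4, 0, 0], [4, 0, 4, 0, 0]]
A⁴ = [[8, 0, 8, 0, 0], [0, 0, 0, 0, 0], [8, 0, 8, 0, 0], [0, 0, 0, 8, 8], [0, 0, 0, 8, 8]]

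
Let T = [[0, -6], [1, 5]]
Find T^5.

tr T = 5 and det T = 6, so the characteristic polynomial is λ² − (5)λ + (6) with roots 2 and 3.
Eigenvectors give P = [[3, -2], [-1, 1]] with P⁻¹ = [[1, 2], [1, 3]], and T = P·diag(2, 3)·P⁻¹.
Then T^5 = P·diag(32, 243)·P⁻¹ = [[96, -486], [-32, 243]] · [[1, 2], [1, 3]] = [[-390, -1266], [211, 665]].

[[-390, -1266], [211, 665]]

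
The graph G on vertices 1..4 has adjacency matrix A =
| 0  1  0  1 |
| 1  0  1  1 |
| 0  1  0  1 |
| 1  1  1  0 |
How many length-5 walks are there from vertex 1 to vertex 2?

The number of length-5 walks from vertex 1 to vertex 2 is entry (1,2) of A⁵, where A is the adjacency matrix.
A² = [[2, 1, 2, 1], [1, 3, 1, 2], [2, 1, 2, 1], [1, 2, 1, 3]]
A³ = [[2, 5, 2, 5], [5, 4, 5, 5], [2, 5, 2, 5], [5, 5, 5, 4]]
A⁴ = [[10, 9, 10, 9], [9, 15, 9, 14], [10, 9, 10, 9], [9, 14, 9, 15]]
A⁵ = [[18, 29, 18, 29], [29, 32, 29, 33], [18, 29, 18, 29], [29, 33, 29, 32]]

29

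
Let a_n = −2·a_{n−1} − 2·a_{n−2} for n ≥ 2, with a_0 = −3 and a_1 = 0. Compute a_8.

−48

With companion matrix B = [[−2, −2], [1, 0]], [a_n, a_{n−1}]ᵀ = B·[a_{n−1}, a_{n−2}]ᵀ, so [a_8, a_7]ᵀ = B⁷·[a_1, a_0]ᵀ.
B⁷ = [[0, 16], [−8, −16]], giving [a_8, a_7]ᵀ = [[−48], [48]].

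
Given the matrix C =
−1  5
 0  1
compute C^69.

[[−1, 5], [0, 1]]

C² = I (check: tr C = 0 and det C = −1), so C^69 = C since 69 is odd.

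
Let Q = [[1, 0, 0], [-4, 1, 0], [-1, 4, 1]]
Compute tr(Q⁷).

Q = I + N where N = [[0, 0, 0], [-4, 0, 0], [-1, 4, 0]] is strictly lower-triangular, so N³ = 0.
(I + N)⁷ = I + 7·N + 21·N² = [[1, 0, 0], [-28, 1, 0], [-343, 28, 1]].

3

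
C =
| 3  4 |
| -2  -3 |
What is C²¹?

[[3, 4], [-2, -3]]

C² = I (check: tr C = 0 and det C = -1), so C²¹ = C since 21 is odd.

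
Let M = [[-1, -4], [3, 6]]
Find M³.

tr M = 5 and det M = 6, so the characteristic polynomial is λ² − (5)λ + (6) with roots 3 and 2.
Eigenvectors give P = [[-1, 4], [1, -3]] with P⁻¹ = [[3, 4], [1, 1]], and M = P·diag(3, 2)·P⁻¹.
Then M³ = P·diag(27, 8)·P⁻¹ = [[-27, 32], [27, -24]] · [[3, 4], [1, 1]] = [[-49, -76], [57, 84]].

[[-49, -76], [57, 84]]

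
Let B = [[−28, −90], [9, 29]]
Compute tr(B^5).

tr B = 1 and det B = −2, so the characteristic polynomial is λ² − (1)λ + (−2) with roots 2 and −1.
Eigenvectors give P = [[−3, −10], [1, 3]] with P⁻¹ = [[3, 10], [−1, −3]], and B = P·diag(2, −1)·P⁻¹.
Then B^5 = P·diag(32, −1)·P⁻¹ = [[−96, 10], [32, −3]] · [[3, 10], [−1, −3]] = [[−298, −990], [99, 329]].

31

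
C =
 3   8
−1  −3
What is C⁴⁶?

C² = I (check: tr C = 0 and det C = −1), so C⁴⁶ = I since 46 is even.

[[1, 0], [0, 1]]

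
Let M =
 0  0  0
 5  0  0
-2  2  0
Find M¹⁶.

[[0, 0, 0], [0, 0, 0], [0, 0, 0]]

M is strictly triangular, hence nilpotent: M³ = 0, so M¹⁶ = 0.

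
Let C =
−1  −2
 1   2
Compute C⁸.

C² = C (a projection; rank 1, trace 1), so C⁸ = C.

[[−1, −2], [1, 2]]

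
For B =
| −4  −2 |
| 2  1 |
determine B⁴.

B² = [[12, 6], [−6, −3]]
B³ = [[−36, −18], [18, 9]]
B⁴ = [[108, 54], [−54, −27]]

[[108, 54], [−54, −27]]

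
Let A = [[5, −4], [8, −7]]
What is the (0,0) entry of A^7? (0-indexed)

2189

tr A = −2 and det A = −3, so the characteristic polynomial is λ² − (−2)λ + (−3) with roots −3 and 1.
Eigenvectors give P = [[−1, 1], [−2, 1]] with P⁻¹ = [[1, −1], [2, −1]], and A = P·diag(−3, 1)·P⁻¹.
Then A^7 = P·diag(−2187, 1)·P⁻¹ = [[2187, 1], [4374, 1]] · [[1, −1], [2, −1]] = [[2189, −2188], [4376, −4375]].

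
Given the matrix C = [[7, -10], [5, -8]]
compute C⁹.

tr C = -1 and det C = -6, so the characteristic polynomial is λ² − (-1)λ + (-6) with roots 2 and -3.
Eigenvectors give P = [[2, 1], [1, 1]] with P⁻¹ = [[1, -1], [-1, 2]], and C = P·diag(2, -3)·P⁻¹.
Then C⁹ = P·diag(512, -19683)·P⁻¹ = [[1024, -19683], [512, -19683]] · [[1, -1], [-1, 2]] = [[20707, -40390], [20195, -39878]].

[[20707, -40390], [20195, -39878]]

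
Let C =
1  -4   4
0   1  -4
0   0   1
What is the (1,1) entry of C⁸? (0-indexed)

1

C = I + N where N = [[0, -4, 4], [0, 0, -4], [0, 0, 0]] is strictly upper-triangular, so N³ = 0.
(I + N)⁸ = I + 8·N + 28·N² = [[1, -32, 480], [0, 1, -32], [0, 0, 1]].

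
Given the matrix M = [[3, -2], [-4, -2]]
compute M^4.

M^2 = [[17, -2], [-4, 12]]
M^3 = [[59, -30], [-60, -16]]
M^4 = [[297, -58], [-116, 152]]

[[297, -58], [-116, 152]]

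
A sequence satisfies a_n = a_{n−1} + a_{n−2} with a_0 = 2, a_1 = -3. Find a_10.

-97

With companion matrix C = [[1, 1], [1, 0]], [a_n, a_{n−1}]ᵀ = C·[a_{n−1}, a_{n−2}]ᵀ, so [a_10, a_9]ᵀ = C^9·[a_1, a_0]ᵀ.
C^9 = [[55, 34], [34, 21]], giving [a_10, a_9]ᵀ = [[-97], [-60]].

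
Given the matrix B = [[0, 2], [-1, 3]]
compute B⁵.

tr B = 3 and det B = 2, so the characteristic polynomial is λ² − (3)λ + (2) with roots 1 and 2.
Eigenvectors give P = [[2, 1], [1, 1]] with P⁻¹ = [[1, -1], [-1, 2]], and B = P·diag(1, 2)·P⁻¹.
Then B⁵ = P·diag(1, 32)·P⁻¹ = [[2, 32], [1, 32]] · [[1, -1], [-1, 2]] = [[-30, 62], [-31, 63]].

[[-30, 62], [-31, 63]]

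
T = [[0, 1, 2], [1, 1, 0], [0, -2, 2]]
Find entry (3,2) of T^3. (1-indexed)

T^2 = [[1, -3, 4], [1, 2, 2], [-2, -6, 4]]
T^3 = [[-3, -10, 10], [2, -1, 6], [-6, -16, 4]]

-16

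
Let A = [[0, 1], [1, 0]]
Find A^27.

A² = I (check: tr A = 0 and det A = −1), so A^27 = A since 27 is odd.

[[0, 1], [1, 0]]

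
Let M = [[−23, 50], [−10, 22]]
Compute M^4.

[[341, −650], [130, −244]]

tr M = −1 and det M = −6, so the characteristic polynomial is λ² − (−1)λ + (−6) with roots −3 and 2.
Eigenvectors give P = [[5, −2], [2, −1]] with P⁻¹ = [[1, −2], [2, −5]], and M = P·diag(−3, 2)·P⁻¹.
Then M^4 = P·diag(81, 16)·P⁻¹ = [[405, −32], [162, −16]] · [[1, −2], [2, −5]] = [[341, −650], [130, −244]].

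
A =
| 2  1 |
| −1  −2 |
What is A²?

[[3, 0], [0, 3]]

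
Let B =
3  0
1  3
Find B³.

B² = [[9, 0], [6, 9]]
B³ = [[27, 0], [27, 27]]

[[27, 0], [27, 27]]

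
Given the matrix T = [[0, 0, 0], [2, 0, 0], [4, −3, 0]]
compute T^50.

[[0, 0, 0], [0, 0, 0], [0, 0, 0]]

T is strictly triangular, hence nilpotent: T^3 = 0, so T^50 = 0.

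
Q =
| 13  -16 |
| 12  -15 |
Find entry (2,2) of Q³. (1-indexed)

tr Q = -2 and det Q = -3, so the characteristic polynomial is λ² − (-2)λ + (-3) with roots 1 and -3.
Eigenvectors give P = [[4, 1], [3, 1]] with P⁻¹ = [[1, -1], [-3, 4]], and Q = P·diag(1, -3)·P⁻¹.
Then Q³ = P·diag(1, -27)·P⁻¹ = [[4, -27], [3, -27]] · [[1, -1], [-3, 4]] = [[85, -112], [84, -111]].

-111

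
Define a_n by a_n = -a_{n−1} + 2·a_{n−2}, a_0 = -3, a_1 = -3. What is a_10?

With companion matrix B = [[-1, 2], [1, 0]], [a_n, a_{n−1}]ᵀ = B·[a_{n−1}, a_{n−2}]ᵀ, so [a_10, a_9]ᵀ = B^9·[a_1, a_0]ᵀ.
B^9 = [[-341, 342], [171, -170]], giving [a_10, a_9]ᵀ = [[-3], [-3]].

-3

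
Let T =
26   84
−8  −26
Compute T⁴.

[[16, 0], [0, 16]]

tr T = 0 and det T = −4, so the characteristic polynomial is λ² − (0)λ + (−4) with roots 2 and −2.
Eigenvectors give P = [[7, −3], [−2, 1]] with P⁻¹ = [[1, 3], [2, 7]], and T = P·diag(2, −2)·P⁻¹.
Then T⁴ = P·diag(16, 16)·P⁻¹ = [[112, −48], [−32, 16]] · [[1, 3], [2, 7]] = [[16, 0], [0, 16]].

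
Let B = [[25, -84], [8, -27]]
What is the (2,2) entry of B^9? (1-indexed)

-137787

tr B = -2 and det B = -3, so the characteristic polynomial is λ² − (-2)λ + (-3) with roots -3 and 1.
Eigenvectors give P = [[3, -7], [1, -2]] with P⁻¹ = [[-2, 7], [-1, 3]], and B = P·diag(-3, 1)·P⁻¹.
Then B^9 = P·diag(-19683, 1)·P⁻¹ = [[-59049, -7], [-19683, -2]] · [[-2, 7], [-1, 3]] = [[118105, -413364], [39368, -137787]].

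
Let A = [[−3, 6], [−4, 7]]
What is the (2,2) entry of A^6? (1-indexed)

2185

tr A = 4 and det A = 3, so the characteristic polynomial is λ² − (4)λ + (3) with roots 1 and 3.
Eigenvectors give P = [[3, 1], [2, 1]] with P⁻¹ = [[1, −1], [−2, 3]], and A = P·diag(1, 3)·P⁻¹.
Then A^6 = P·diag(1, 729)·P⁻¹ = [[3, 729], [2, 729]] · [[1, −1], [−2, 3]] = [[−1455, 2184], [−1456, 2185]].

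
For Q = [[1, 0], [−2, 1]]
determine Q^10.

[[1, 0], [−20, 1]]

Q = I + N where N = [[0, 0], [−2, 0]] is strictly lower-triangular, so N^2 = 0.
(I + N)^10 = I + 10·N = [[1, 0], [−20, 1]].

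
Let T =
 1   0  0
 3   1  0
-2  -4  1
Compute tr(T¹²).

T = I + N where N = [[0, 0, 0], [3, 0, 0], [-2, -4, 0]] is strictly lower-triangular, so N³ = 0.
(I + N)¹² = I + 12·N + 66·N² = [[1, 0, 0], [36, 1, 0], [-816, -48, 1]].

3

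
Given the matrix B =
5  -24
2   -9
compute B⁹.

[[59045, -236184], [19682, -78729]]

tr B = -4 and det B = 3, so the characteristic polynomial is λ² − (-4)λ + (3) with roots -1 and -3.
Eigenvectors give P = [[4, 3], [1, 1]] with P⁻¹ = [[1, -3], [-1, 4]], and B = P·diag(-1, -3)·P⁻¹.
Then B⁹ = P·diag(-1, -19683)·P⁻¹ = [[-4, -59049], [-1, -19683]] · [[1, -3], [-1, 4]] = [[59045, -236184], [19682, -78729]].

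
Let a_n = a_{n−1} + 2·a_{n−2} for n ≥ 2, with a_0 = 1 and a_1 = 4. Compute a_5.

54

With companion matrix B = [[1, 2], [1, 0]], [a_n, a_{n−1}]ᵀ = B·[a_{n−1}, a_{n−2}]ᵀ, so [a_5, a_4]ᵀ = B^4·[a_1, a_0]ᵀ.
B^4 = [[11, 10], [5, 6]], giving [a_5, a_4]ᵀ = [[54], [26]].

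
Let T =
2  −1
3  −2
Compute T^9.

T² = I (check: tr T = 0 and det T = −1), so T^9 = T since 9 is odd.

[[2, −1], [3, −2]]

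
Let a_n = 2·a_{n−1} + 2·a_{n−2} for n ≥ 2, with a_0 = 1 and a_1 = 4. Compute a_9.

11584

With companion matrix T = [[2, 2], [1, 0]], [a_n, a_{n−1}]ᵀ = T·[a_{n−1}, a_{n−2}]ᵀ, so [a_9, a_8]ᵀ = T^8·[a_1, a_0]ᵀ.
T^8 = [[2448, 1792], [896, 656]], giving [a_9, a_8]ᵀ = [[11584], [4240]].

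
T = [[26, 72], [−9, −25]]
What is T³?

[[80, 216], [−27, −73]]

tr T = 1 and det T = −2, so the characteristic polynomial is λ² − (1)λ + (−2) with roots −1 and 2.
Eigenvectors give P = [[8, −3], [−3, 1]] with P⁻¹ = [[−1, −3], [−3, −8]], and T = P·diag(−1, 2)·P⁻¹.
Then T³ = P·diag(−1, 8)·P⁻¹ = [[−8, −24], [3, 8]] · [[−1, −3], [−3, −8]] = [[80, 216], [−27, −73]].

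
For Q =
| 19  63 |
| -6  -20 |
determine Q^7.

[[775, 2709], [-258, -902]]

tr Q = -1 and det Q = -2, so the characteristic polynomial is λ² − (-1)λ + (-2) with roots -2 and 1.
Eigenvectors give P = [[-3, 7], [1, -2]] with P⁻¹ = [[2, 7], [1, 3]], and Q = P·diag(-2, 1)·P⁻¹.
Then Q^7 = P·diag(-128, 1)·P⁻¹ = [[384, 7], [-128, -2]] · [[2, 7], [1, 3]] = [[775, 2709], [-258, -902]].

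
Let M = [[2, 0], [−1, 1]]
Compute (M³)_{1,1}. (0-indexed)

tr M = 3 and det M = 2, so the characteristic polynomial is λ² − (3)λ + (2) with roots 1 and 2.
Eigenvectors give P = [[0, −1], [1, 1]] with P⁻¹ = [[1, 1], [−1, 0]], and M = P·diag(1, 2)·P⁻¹.
Then M³ = P·diag(1, 8)·P⁻¹ = [[0, −8], [1, 8]] · [[1, 1], [−1, 0]] = [[8, 0], [−7, 1]].

1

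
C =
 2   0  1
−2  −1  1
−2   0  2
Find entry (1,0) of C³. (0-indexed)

−8

C² = [[2, 0, 4], [−4, 1, −1], [−8, 0, 2]]
C³ = [[−4, 0, 10], [−8, −1, −5], [−20, 0, −4]]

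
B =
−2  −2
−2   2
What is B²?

[[8, 0], [0, 8]]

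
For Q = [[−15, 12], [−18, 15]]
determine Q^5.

tr Q = 0 and det Q = −9, so the characteristic polynomial is λ² − (0)λ + (−9) with roots 3 and −3.
Eigenvectors give P = [[−2, −1], [−3, −1]] with P⁻¹ = [[1, −1], [−3, 2]], and Q = P·diag(3, −3)·P⁻¹.
Then Q^5 = P·diag(243, −243)·P⁻¹ = [[−486, 243], [−729, 243]] · [[1, −1], [−3, 2]] = [[−1215, 972], [−1458, 1215]].

[[−1215, 972], [−1458, 1215]]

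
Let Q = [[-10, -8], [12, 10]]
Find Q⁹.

tr Q = 0 and det Q = -4, so the characteristic polynomial is λ² − (0)λ + (-4) with roots 2 and -2.
Eigenvectors give P = [[-2, -1], [3, 1]] with P⁻¹ = [[1, 1], [-3, -2]], and Q = P·diag(2, -2)·P⁻¹.
Then Q⁹ = P·diag(512, -512)·P⁻¹ = [[-1024, 512], [1536, -512]] · [[1, 1], [-3, -2]] = [[-2560, -2048], [3072, 2560]].

[[-2560, -2048], [3072, 2560]]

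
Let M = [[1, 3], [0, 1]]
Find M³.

[[1, 9], [0, 1]]

M = I + N where N = [[0, 3], [0, 0]] is strictly upper-triangular, so N² = 0.
(I + N)³ = I + 3·N = [[1, 9], [0, 1]].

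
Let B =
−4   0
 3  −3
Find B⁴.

B² = [[16, 0], [−21, 9]]
B³ = [[−64, 0], [111, −27]]
B⁴ = [[256, 0], [−525, 81]]

[[256, 0], [−525, 81]]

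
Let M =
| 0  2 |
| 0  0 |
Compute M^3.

M is strictly triangular, hence nilpotent: M^2 = 0, so M^3 = 0.

[[0, 0], [0, 0]]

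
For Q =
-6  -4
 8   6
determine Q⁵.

tr Q = 0 and det Q = -4, so the characteristic polynomial is λ² − (0)λ + (-4) with roots -2 and 2.
Eigenvectors give P = [[-1, -1], [1, 2]] with P⁻¹ = [[-2, -1], [1, 1]], and Q = P·diag(-2, 2)·P⁻¹.
Then Q⁵ = P·diag(-32, 32)·P⁻¹ = [[32, -32], [-32, 64]] · [[-2, -1], [1, 1]] = [[-96, -64], [128, 96]].

[[-96, -64], [128, 96]]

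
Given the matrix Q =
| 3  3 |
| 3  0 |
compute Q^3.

Q^2 = [[18, 9], [9, 9]]
Q^3 = [[81, 54], [54, 27]]

[[81, 54], [54, 27]]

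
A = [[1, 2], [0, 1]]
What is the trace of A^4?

A = I + N where N = [[0, 2], [0, 0]] is strictly upper-triangular, so N^2 = 0.
(I + N)^4 = I + 4·N = [[1, 8], [0, 1]].

2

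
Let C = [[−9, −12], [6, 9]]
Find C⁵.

[[−729, −972], [486, 729]]

tr C = 0 and det C = −9, so the characteristic polynomial is λ² − (0)λ + (−9) with roots −3 and 3.
Eigenvectors give P = [[2, −1], [−1, 1]] with P⁻¹ = [[1, 1], [1, 2]], and C = P·diag(−3, 3)·P⁻¹.
Then C⁵ = P·diag(−243, 243)·P⁻¹ = [[−486, −243], [243, 243]] · [[1, 1], [1, 2]] = [[−729, −972], [486, 729]].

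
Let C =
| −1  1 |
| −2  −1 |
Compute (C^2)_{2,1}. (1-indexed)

4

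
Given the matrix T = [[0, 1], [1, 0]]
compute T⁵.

[[0, 1], [1, 0]]

T² = I (check: tr T = 0 and det T = −1), so T⁵ = T since 5 is odd.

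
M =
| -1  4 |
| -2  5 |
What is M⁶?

[[-727, 1456], [-728, 1457]]

tr M = 4 and det M = 3, so the characteristic polynomial is λ² − (4)λ + (3) with roots 1 and 3.
Eigenvectors give P = [[2, -1], [1, -1]] with P⁻¹ = [[1, -1], [1, -2]], and M = P·diag(1, 3)·P⁻¹.
Then M⁶ = P·diag(1, 729)·P⁻¹ = [[2, -729], [1, -729]] · [[1, -1], [1, -2]] = [[-727, 1456], [-728, 1457]].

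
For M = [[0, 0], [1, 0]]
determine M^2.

[[0, 0], [0, 0]]

M is strictly triangular, hence nilpotent: M^2 = 0, so M^2 = 0.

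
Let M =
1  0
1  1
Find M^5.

[[1, 0], [5, 1]]

M = I + N where N = [[0, 0], [1, 0]] is strictly lower-triangular, so N^2 = 0.
(I + N)^5 = I + 5·N = [[1, 0], [5, 1]].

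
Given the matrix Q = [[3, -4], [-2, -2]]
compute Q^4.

Q^2 = [[17, -4], [-2, 12]]
Q^3 = [[59, -60], [-30, -16]]
Q^4 = [[297, -116], [-58, 152]]

[[297, -116], [-58, 152]]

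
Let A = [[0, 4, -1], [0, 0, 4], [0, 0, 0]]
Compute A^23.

A is strictly triangular, hence nilpotent: A^3 = 0, so A^23 = 0.

[[0, 0, 0], [0, 0, 0], [0, 0, 0]]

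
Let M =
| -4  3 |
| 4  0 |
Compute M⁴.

[[976, -480], [-640, 336]]

M² = [[28, -12], [-16, 12]]
M³ = [[-160, 84], [112, -48]]
M⁴ = [[976, -480], [-640, 336]]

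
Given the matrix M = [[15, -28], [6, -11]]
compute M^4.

[[561, -1120], [240, -479]]

tr M = 4 and det M = 3, so the characteristic polynomial is λ² − (4)λ + (3) with roots 3 and 1.
Eigenvectors give P = [[7, 2], [3, 1]] with P⁻¹ = [[1, -2], [-3, 7]], and M = P·diag(3, 1)·P⁻¹.
Then M^4 = P·diag(81, 1)·P⁻¹ = [[567, 2], [243, 1]] · [[1, -2], [-3, 7]] = [[561, -1120], [240, -479]].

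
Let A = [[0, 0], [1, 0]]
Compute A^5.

[[0, 0], [0, 0]]

A is strictly triangular, hence nilpotent: A^2 = 0, so A^5 = 0.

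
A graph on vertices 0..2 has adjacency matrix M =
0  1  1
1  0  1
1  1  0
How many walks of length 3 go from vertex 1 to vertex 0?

The number of length-3 walks from vertex 1 to vertex 0 is entry (1,0) of M^3, where M is the adjacency matrix.
M^2 = [[2, 1, 1], [1, 2, 1], [1, 1, 2]]
M^3 = [[2, 3, 3], [3, 2, 3], [3, 3, 2]]

3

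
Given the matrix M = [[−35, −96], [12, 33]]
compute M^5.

[[−2195, −5856], [732, 1953]]

tr M = −2 and det M = −3, so the characteristic polynomial is λ² − (−2)λ + (−3) with roots 1 and −3.
Eigenvectors give P = [[8, −3], [−3, 1]] with P⁻¹ = [[−1, −3], [−3, −8]], and M = P·diag(1, −3)·P⁻¹.
Then M^5 = P·diag(1, −243)·P⁻¹ = [[8, 729], [−3, −243]] · [[−1, −3], [−3, −8]] = [[−2195, −5856], [732, 1953]].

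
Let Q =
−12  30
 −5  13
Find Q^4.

[[−114, 390], [−65, 211]]

tr Q = 1 and det Q = −6, so the characteristic polynomial is λ² − (1)λ + (−6) with roots 3 and −2.
Eigenvectors give P = [[2, −3], [1, −1]] with P⁻¹ = [[−1, 3], [−1, 2]], and Q = P·diag(3, −2)·P⁻¹.
Then Q^4 = P·diag(81, 16)·P⁻¹ = [[162, −48], [81, −16]] · [[−1, 3], [−1, 2]] = [[−114, 390], [−65, 211]].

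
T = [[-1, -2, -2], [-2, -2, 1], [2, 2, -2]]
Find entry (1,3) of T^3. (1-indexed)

-8

T^2 = [[1, 2, 4], [8, 10, 0], [-10, -12, 2]]
T^3 = [[3, 2, -8], [-28, -36, -6], [38, 48, 4]]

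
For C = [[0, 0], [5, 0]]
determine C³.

C is strictly triangular, hence nilpotent: C² = 0, so C³ = 0.

[[0, 0], [0, 0]]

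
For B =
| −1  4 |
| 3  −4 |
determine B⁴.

[[469, −820], [−615, 1084]]

B² = [[13, −20], [−15, 28]]
B³ = [[−73, 132], [99, −172]]
B⁴ = [[469, −820], [−615, 1084]]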